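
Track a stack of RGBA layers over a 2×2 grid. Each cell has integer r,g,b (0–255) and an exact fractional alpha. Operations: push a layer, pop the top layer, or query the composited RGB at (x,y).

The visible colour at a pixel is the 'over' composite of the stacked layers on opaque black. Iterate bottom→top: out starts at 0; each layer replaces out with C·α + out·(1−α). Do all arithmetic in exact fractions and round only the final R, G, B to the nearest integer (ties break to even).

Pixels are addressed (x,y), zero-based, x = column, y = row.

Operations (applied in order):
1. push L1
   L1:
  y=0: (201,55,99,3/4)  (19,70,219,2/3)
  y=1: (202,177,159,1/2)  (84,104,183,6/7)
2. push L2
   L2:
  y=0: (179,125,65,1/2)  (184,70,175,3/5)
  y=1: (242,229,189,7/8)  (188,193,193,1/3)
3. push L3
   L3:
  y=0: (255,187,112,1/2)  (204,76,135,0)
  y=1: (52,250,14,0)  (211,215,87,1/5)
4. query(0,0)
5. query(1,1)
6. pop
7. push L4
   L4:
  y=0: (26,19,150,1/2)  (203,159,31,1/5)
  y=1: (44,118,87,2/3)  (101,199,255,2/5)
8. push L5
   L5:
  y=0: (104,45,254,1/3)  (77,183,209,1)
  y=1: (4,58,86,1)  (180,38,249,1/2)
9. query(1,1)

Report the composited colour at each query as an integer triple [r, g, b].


query (0,0) [L1,L2,L3] — begin 0,0,0
L1 α=3/4: [603/4, 165/4, 297/4]
L2 α=1/2: [1319/8, 665/8, 557/8]
L3 α=1/2: [3359/16, 2161/16, 1453/16]
→ [210, 135, 91]

query (1,1) [L1,L2,L3] — begin 0,0,0
L1 α=6/7: [72, 624/7, 1098/7]
L2 α=1/3: [332/3, 2599/21, 3547/21]
L3 α=1/5: [1961/15, 14911/105, 3203/21]
= [131, 142, 153]

at x=1,y=1 over L1,L2,L4,L5:
after L1 α=6/7: [72, 624/7, 1098/7]
after L2 α=1/3: [332/3, 2599/21, 3547/21]
after L4 α=2/5: [534/5, 1077/7, 7117/35]
after L5 α=1/2: [717/5, 1343/14, 7916/35]
rounded: [143, 96, 226]


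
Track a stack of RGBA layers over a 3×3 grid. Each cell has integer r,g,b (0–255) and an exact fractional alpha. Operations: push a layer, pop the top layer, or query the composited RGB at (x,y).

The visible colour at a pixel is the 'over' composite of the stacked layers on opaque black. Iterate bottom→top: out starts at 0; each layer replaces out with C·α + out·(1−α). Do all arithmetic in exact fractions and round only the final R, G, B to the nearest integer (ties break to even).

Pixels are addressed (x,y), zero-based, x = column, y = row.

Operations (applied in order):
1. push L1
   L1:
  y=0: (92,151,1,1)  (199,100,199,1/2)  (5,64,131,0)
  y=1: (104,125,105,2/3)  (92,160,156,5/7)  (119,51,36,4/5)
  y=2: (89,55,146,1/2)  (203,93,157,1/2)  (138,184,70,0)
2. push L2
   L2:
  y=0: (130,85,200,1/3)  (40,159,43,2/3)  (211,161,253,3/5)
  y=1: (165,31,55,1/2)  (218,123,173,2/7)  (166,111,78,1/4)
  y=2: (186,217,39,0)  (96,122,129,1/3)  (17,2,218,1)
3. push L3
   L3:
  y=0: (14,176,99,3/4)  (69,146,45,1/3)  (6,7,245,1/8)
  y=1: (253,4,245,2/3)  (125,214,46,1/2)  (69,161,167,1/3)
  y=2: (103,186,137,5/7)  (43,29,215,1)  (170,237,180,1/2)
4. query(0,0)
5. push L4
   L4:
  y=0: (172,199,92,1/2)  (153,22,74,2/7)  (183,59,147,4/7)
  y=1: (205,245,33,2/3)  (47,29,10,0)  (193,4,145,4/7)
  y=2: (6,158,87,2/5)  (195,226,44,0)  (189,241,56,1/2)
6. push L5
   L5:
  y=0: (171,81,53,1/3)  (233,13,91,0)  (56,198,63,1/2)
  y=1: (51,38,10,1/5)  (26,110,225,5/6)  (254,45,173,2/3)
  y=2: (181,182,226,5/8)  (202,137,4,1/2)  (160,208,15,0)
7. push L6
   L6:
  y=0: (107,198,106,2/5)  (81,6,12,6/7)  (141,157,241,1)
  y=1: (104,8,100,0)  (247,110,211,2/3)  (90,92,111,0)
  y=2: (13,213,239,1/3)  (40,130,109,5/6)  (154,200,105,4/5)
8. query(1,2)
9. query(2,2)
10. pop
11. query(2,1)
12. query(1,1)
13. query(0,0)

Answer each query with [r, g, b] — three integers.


at x=0,y=0 over L1,L2,L3:
+L1 (α=1) → [92, 151, 1]
+L2 (α=1/3) → [314/3, 129, 202/3]
+L3 (α=3/4) → [110/3, 657/4, 1093/12]
→ [37, 164, 91]

query (1,2) [L1,L2,L3,L4,L5,L6] — begin 0,0,0
L1 α=1/2: [203/2, 93/2, 157/2]
L2 α=1/3: [299/3, 215/3, 286/3]
L3 α=1: [43, 29, 215]
L4 α=0: [43, 29, 215]
L5 α=1/2: [245/2, 83, 219/2]
L6 α=5/6: [215/4, 733/6, 1309/12]
→ [54, 122, 109]

query (2,2) [L1,L2,L3,L4,L5,L6] — begin 0,0,0
+L1 (α=0) → [0, 0, 0]
+L2 (α=1) → [17, 2, 218]
+L3 (α=1/2) → [187/2, 239/2, 199]
+L4 (α=1/2) → [565/4, 721/4, 255/2]
+L5 (α=0) → [565/4, 721/4, 255/2]
+L6 (α=4/5) → [3029/20, 3921/20, 219/2]
→ [151, 196, 110]

at x=2,y=1 over L1,L2,L3,L4,L5:
after L1 α=4/5: [476/5, 204/5, 144/5]
after L2 α=1/4: [1129/10, 1167/20, 411/10]
after L3 α=1/3: [1474/15, 2777/30, 1246/15]
after L4 α=4/7: [762/5, 2937/70, 4146/35]
after L5 α=2/3: [3302/15, 3079/70, 16256/105]
rounded: [220, 44, 155]

at x=1,y=1 over L1,L2,L3,L4,L5:
L1 α=5/7: [460/7, 800/7, 780/7]
L2 α=2/7: [5352/49, 5722/49, 6322/49]
L3 α=1/2: [11477/98, 8104/49, 4288/49]
L4 α=0: [11477/98, 8104/49, 4288/49]
L5 α=5/6: [24217/588, 17527/147, 59413/294]
→ [41, 119, 202]

at x=0,y=0 over L1,L2,L3,L4,L5:
+L1 (α=1) → [92, 151, 1]
+L2 (α=1/3) → [314/3, 129, 202/3]
+L3 (α=3/4) → [110/3, 657/4, 1093/12]
+L4 (α=1/2) → [313/3, 1453/8, 2197/24]
+L5 (α=1/3) → [1139/9, 1777/12, 2833/36]
= [127, 148, 79]


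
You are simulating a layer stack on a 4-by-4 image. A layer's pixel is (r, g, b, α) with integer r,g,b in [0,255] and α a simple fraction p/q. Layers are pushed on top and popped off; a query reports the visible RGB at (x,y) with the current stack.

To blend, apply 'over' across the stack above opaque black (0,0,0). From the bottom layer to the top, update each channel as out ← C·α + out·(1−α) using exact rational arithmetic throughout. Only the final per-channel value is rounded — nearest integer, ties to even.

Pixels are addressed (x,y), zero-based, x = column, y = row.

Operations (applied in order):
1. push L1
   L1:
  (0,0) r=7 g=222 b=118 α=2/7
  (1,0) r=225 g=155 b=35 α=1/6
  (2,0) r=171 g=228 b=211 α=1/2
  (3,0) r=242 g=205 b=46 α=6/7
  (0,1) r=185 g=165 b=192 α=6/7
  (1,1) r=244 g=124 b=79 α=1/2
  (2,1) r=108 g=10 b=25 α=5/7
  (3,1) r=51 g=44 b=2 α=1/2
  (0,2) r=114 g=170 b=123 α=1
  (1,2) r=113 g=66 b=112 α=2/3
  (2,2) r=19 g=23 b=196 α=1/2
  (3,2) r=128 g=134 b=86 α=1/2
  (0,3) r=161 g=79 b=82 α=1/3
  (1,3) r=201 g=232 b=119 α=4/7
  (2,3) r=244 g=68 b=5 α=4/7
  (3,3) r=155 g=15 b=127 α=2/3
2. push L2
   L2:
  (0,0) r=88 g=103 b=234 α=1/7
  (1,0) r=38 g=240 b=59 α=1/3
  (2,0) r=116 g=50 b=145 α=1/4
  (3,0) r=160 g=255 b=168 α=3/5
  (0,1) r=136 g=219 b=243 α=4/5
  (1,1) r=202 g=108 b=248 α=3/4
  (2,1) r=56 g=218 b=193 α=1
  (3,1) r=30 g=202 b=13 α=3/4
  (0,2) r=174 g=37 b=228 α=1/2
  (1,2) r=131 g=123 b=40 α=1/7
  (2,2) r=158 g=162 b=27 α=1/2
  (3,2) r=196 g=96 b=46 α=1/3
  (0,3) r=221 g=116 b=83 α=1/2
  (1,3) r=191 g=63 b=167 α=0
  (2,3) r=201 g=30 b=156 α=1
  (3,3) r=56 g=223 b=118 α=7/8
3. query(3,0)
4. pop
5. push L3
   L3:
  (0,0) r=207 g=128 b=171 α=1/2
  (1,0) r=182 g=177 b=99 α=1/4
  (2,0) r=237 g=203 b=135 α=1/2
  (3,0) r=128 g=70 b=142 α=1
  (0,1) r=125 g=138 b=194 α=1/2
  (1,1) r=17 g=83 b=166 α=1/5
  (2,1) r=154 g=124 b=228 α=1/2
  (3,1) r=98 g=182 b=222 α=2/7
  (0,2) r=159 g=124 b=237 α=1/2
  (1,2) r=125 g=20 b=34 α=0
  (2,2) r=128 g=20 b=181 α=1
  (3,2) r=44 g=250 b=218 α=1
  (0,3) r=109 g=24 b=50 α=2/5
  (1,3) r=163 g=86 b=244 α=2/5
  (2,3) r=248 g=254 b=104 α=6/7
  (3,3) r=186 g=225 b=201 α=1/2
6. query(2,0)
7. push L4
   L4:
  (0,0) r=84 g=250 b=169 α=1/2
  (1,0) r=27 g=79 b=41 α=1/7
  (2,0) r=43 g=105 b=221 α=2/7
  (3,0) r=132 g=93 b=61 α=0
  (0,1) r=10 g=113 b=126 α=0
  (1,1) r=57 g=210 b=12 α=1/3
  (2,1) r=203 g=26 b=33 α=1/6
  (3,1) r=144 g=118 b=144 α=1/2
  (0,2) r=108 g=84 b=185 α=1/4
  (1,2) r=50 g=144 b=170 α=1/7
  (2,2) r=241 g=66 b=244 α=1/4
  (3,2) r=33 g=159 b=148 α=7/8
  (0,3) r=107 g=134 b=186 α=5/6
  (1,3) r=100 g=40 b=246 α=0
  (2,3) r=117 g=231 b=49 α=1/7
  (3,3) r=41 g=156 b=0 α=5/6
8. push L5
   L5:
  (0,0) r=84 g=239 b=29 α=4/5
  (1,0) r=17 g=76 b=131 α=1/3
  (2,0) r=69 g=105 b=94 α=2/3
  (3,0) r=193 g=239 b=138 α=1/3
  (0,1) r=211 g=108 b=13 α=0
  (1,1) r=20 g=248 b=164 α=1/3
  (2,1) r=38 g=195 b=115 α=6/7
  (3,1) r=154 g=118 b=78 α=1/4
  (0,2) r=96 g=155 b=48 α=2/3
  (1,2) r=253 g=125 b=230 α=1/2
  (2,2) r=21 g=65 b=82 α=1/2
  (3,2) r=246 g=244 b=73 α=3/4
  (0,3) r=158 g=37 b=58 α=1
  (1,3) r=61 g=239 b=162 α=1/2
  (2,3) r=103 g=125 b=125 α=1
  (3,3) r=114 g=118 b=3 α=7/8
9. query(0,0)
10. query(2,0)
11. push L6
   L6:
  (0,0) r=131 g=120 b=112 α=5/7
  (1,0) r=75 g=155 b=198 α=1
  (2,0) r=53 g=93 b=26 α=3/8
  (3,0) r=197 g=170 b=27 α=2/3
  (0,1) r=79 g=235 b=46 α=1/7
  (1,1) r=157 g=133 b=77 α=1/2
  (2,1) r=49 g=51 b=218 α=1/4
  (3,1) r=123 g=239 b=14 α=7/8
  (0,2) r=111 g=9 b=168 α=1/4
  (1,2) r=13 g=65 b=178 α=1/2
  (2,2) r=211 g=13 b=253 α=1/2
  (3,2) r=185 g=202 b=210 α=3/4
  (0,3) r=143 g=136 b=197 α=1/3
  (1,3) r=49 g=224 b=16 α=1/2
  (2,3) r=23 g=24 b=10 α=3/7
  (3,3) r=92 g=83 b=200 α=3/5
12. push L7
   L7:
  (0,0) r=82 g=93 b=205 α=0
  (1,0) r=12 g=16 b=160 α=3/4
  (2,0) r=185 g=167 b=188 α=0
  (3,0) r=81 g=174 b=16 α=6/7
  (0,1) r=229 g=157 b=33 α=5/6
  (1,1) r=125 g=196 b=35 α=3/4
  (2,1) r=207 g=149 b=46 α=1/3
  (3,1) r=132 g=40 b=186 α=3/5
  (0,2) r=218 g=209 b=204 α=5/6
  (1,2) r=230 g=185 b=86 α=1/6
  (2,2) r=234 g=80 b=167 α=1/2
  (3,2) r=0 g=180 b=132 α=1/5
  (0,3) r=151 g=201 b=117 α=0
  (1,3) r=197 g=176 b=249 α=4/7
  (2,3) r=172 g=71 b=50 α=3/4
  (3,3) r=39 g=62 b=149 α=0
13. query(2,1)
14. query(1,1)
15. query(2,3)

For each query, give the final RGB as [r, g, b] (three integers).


query (3,0) [L1,L2] — begin 0,0,0
L1 α=6/7: [1452/7, 1230/7, 276/7]
L2 α=3/5: [6264/35, 1563/7, 816/7]
→ [179, 223, 117]

(2,0) stack=L1,L3; from [0,0,0]:
after L1 α=1/2: [171/2, 114, 211/2]
after L3 α=1/2: [645/4, 317/2, 481/4]
= [161, 158, 120]

at x=0,y=0 over L1,L3,L4,L5:
after L1 α=2/7: [2, 444/7, 236/7]
after L3 α=1/2: [209/2, 670/7, 1433/14]
after L4 α=1/2: [377/4, 1210/7, 3799/28]
after L5 α=4/5: [1721/20, 7902/35, 7047/140]
rounded: [86, 226, 50]

query (2,0) [L1,L3,L4,L5] — begin 0,0,0
+L1 (α=1/2) → [171/2, 114, 211/2]
+L3 (α=1/2) → [645/4, 317/2, 481/4]
+L4 (α=2/7) → [3569/28, 2005/14, 4173/28]
+L5 (α=2/3) → [7433/84, 4945/42, 9437/84]
rounded: [88, 118, 112]

at x=2,y=1 over L1,L3,L4,L5,L6,L7:
after L1 α=5/7: [540/7, 50/7, 125/7]
after L3 α=1/2: [809/7, 459/7, 1721/14]
after L4 α=1/6: [911/7, 2477/42, 9067/84]
after L5 α=6/7: [2507/49, 51617/294, 67027/588]
after L6 α=1/4: [4961/98, 56615/392, 109755/784]
after L7 α=1/3: [15104/147, 85819/588, 127787/1176]
rounded: [103, 146, 109]

(1,1) stack=L1,L3,L4,L5,L6,L7; from [0,0,0]:
after L1 α=1/2: [122, 62, 79/2]
after L3 α=1/5: [101, 331/5, 324/5]
after L4 α=1/3: [259/3, 1712/15, 236/5]
after L5 α=1/3: [578/9, 7144/45, 1292/15]
after L6 α=1/2: [1991/18, 13129/90, 2447/30]
after L7 α=3/4: [8741/72, 66049/360, 5597/120]
= [121, 183, 47]

(2,3) stack=L1,L3,L4,L5,L6,L7; from [0,0,0]:
after L1 α=4/7: [976/7, 272/7, 20/7]
after L3 α=6/7: [11392/49, 10940/49, 4388/49]
after L4 α=1/7: [74085/343, 76959/343, 28729/343]
after L5 α=1: [103, 125, 125]
after L6 α=3/7: [481/7, 572/7, 530/7]
after L7 α=3/4: [4093/28, 2063/28, 395/7]
= [146, 74, 56]


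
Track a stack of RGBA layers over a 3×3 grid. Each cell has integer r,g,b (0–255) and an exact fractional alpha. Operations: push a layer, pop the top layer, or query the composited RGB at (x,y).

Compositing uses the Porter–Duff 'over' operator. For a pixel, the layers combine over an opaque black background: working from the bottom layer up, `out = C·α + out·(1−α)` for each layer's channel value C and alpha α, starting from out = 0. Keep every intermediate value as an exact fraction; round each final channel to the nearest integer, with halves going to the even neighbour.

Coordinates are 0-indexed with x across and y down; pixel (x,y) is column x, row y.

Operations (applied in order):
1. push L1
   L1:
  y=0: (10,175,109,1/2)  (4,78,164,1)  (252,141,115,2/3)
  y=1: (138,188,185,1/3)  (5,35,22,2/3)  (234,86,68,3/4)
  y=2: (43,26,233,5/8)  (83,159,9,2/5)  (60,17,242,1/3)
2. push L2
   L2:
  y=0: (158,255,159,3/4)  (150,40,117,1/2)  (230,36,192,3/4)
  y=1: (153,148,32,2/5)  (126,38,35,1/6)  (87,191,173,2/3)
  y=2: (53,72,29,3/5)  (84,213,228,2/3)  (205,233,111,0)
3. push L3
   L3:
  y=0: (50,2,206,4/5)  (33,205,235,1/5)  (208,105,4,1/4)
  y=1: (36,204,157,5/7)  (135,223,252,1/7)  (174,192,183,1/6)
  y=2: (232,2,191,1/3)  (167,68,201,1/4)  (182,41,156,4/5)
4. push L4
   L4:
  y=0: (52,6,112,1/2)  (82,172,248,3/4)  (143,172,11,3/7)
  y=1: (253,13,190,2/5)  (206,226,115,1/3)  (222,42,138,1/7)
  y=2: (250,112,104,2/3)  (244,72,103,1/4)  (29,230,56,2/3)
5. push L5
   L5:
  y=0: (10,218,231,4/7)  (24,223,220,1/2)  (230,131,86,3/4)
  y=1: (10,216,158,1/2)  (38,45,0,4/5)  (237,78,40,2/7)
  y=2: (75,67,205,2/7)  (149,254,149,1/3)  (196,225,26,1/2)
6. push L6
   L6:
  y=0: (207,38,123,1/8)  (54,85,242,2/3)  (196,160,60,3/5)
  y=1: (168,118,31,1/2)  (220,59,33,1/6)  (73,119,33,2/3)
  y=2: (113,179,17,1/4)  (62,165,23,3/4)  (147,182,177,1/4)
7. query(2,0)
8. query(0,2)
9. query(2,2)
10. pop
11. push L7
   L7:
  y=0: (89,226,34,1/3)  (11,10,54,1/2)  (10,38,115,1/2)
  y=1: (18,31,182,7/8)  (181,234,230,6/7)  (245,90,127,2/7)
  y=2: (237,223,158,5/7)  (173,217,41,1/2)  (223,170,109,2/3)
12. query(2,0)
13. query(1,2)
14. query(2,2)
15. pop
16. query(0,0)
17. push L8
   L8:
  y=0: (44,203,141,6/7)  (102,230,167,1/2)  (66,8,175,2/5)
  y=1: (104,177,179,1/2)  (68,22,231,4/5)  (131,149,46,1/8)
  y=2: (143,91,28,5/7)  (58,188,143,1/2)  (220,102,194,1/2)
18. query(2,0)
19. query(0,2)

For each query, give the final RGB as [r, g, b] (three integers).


(2,0) stack=L1,L2,L3,L4,L5,L6; from [0,0,0]:
+L1 (α=2/3) → [168, 94, 230/3]
+L2 (α=3/4) → [429/2, 101/2, 979/6]
+L3 (α=1/4) → [1703/8, 513/8, 987/8]
+L4 (α=3/7) → [2561/14, 1545/14, 1053/14]
+L5 (α=3/4) → [12221/56, 7047/56, 4665/56]
+L6 (α=3/5) → [5737/28, 20487/140, 1941/28]
= [205, 146, 69]

(0,2) stack=L1,L2,L3,L4,L5,L6; from [0,0,0]:
+L1 (α=5/8) → [215/8, 65/4, 1165/8]
+L2 (α=3/5) → [851/20, 497/10, 1513/20]
+L3 (α=1/3) → [1057/10, 169/5, 1141/10]
+L4 (α=2/3) → [2019/10, 1289/15, 3221/30]
+L5 (α=2/7) → [2319/14, 1691/21, 5681/42]
+L6 (α=1/4) → [8539/56, 736/7, 5919/56]
rounded: [152, 105, 106]

at x=2,y=2 over L1,L2,L3,L4,L5,L6:
after L1 α=1/3: [20, 17/3, 242/3]
after L2 α=0: [20, 17/3, 242/3]
after L3 α=4/5: [748/5, 509/15, 2114/15]
after L4 α=2/3: [346/5, 7409/45, 3794/45]
after L5 α=1/2: [663/5, 8767/45, 2482/45]
after L6 α=1/4: [681/5, 11497/60, 5137/60]
rounded: [136, 192, 86]

(2,0) stack=L1,L2,L3,L4,L5,L7; from [0,0,0]:
L1 α=2/3: [168, 94, 230/3]
L2 α=3/4: [429/2, 101/2, 979/6]
L3 α=1/4: [1703/8, 513/8, 987/8]
L4 α=3/7: [2561/14, 1545/14, 1053/14]
L5 α=3/4: [12221/56, 7047/56, 4665/56]
L7 α=1/2: [12781/112, 9175/112, 11105/112]
= [114, 82, 99]

(1,2) stack=L1,L2,L3,L4,L5,L7; from [0,0,0]:
+L1 (α=2/5) → [166/5, 318/5, 18/5]
+L2 (α=2/3) → [1006/15, 816/5, 766/5]
+L3 (α=1/4) → [1841/20, 697/5, 3303/20]
+L4 (α=1/4) → [10403/80, 2451/20, 11969/80]
+L5 (α=1/3) → [16363/120, 4991/30, 17929/120]
+L7 (α=1/2) → [37123/240, 11501/60, 22849/240]
= [155, 192, 95]

query (2,2) [L1,L2,L3,L4,L5,L7] — begin 0,0,0
after L1 α=1/3: [20, 17/3, 242/3]
after L2 α=0: [20, 17/3, 242/3]
after L3 α=4/5: [748/5, 509/15, 2114/15]
after L4 α=2/3: [346/5, 7409/45, 3794/45]
after L5 α=1/2: [663/5, 8767/45, 2482/45]
after L7 α=2/3: [2893/15, 24067/135, 12292/135]
→ [193, 178, 91]

at x=0,y=0 over L1,L2,L3,L4,L5:
L1 α=1/2: [5, 175/2, 109/2]
L2 α=3/4: [479/4, 1705/8, 1063/8]
L3 α=4/5: [1279/20, 1769/40, 1531/8]
L4 α=1/2: [2319/40, 2009/80, 2427/16]
L5 α=4/7: [8557/280, 75787/560, 22065/112]
→ [31, 135, 197]

at x=2,y=0 over L1,L2,L3,L4,L5,L8:
after L1 α=2/3: [168, 94, 230/3]
after L2 α=3/4: [429/2, 101/2, 979/6]
after L3 α=1/4: [1703/8, 513/8, 987/8]
after L4 α=3/7: [2561/14, 1545/14, 1053/14]
after L5 α=3/4: [12221/56, 7047/56, 4665/56]
after L8 α=2/5: [8811/56, 22037/280, 6719/56]
= [157, 79, 120]

query (0,2) [L1,L2,L3,L4,L5,L8] — begin 0,0,0
after L1 α=5/8: [215/8, 65/4, 1165/8]
after L2 α=3/5: [851/20, 497/10, 1513/20]
after L3 α=1/3: [1057/10, 169/5, 1141/10]
after L4 α=2/3: [2019/10, 1289/15, 3221/30]
after L5 α=2/7: [2319/14, 1691/21, 5681/42]
after L8 α=5/7: [7324/49, 12937/147, 8621/147]
rounded: [149, 88, 59]


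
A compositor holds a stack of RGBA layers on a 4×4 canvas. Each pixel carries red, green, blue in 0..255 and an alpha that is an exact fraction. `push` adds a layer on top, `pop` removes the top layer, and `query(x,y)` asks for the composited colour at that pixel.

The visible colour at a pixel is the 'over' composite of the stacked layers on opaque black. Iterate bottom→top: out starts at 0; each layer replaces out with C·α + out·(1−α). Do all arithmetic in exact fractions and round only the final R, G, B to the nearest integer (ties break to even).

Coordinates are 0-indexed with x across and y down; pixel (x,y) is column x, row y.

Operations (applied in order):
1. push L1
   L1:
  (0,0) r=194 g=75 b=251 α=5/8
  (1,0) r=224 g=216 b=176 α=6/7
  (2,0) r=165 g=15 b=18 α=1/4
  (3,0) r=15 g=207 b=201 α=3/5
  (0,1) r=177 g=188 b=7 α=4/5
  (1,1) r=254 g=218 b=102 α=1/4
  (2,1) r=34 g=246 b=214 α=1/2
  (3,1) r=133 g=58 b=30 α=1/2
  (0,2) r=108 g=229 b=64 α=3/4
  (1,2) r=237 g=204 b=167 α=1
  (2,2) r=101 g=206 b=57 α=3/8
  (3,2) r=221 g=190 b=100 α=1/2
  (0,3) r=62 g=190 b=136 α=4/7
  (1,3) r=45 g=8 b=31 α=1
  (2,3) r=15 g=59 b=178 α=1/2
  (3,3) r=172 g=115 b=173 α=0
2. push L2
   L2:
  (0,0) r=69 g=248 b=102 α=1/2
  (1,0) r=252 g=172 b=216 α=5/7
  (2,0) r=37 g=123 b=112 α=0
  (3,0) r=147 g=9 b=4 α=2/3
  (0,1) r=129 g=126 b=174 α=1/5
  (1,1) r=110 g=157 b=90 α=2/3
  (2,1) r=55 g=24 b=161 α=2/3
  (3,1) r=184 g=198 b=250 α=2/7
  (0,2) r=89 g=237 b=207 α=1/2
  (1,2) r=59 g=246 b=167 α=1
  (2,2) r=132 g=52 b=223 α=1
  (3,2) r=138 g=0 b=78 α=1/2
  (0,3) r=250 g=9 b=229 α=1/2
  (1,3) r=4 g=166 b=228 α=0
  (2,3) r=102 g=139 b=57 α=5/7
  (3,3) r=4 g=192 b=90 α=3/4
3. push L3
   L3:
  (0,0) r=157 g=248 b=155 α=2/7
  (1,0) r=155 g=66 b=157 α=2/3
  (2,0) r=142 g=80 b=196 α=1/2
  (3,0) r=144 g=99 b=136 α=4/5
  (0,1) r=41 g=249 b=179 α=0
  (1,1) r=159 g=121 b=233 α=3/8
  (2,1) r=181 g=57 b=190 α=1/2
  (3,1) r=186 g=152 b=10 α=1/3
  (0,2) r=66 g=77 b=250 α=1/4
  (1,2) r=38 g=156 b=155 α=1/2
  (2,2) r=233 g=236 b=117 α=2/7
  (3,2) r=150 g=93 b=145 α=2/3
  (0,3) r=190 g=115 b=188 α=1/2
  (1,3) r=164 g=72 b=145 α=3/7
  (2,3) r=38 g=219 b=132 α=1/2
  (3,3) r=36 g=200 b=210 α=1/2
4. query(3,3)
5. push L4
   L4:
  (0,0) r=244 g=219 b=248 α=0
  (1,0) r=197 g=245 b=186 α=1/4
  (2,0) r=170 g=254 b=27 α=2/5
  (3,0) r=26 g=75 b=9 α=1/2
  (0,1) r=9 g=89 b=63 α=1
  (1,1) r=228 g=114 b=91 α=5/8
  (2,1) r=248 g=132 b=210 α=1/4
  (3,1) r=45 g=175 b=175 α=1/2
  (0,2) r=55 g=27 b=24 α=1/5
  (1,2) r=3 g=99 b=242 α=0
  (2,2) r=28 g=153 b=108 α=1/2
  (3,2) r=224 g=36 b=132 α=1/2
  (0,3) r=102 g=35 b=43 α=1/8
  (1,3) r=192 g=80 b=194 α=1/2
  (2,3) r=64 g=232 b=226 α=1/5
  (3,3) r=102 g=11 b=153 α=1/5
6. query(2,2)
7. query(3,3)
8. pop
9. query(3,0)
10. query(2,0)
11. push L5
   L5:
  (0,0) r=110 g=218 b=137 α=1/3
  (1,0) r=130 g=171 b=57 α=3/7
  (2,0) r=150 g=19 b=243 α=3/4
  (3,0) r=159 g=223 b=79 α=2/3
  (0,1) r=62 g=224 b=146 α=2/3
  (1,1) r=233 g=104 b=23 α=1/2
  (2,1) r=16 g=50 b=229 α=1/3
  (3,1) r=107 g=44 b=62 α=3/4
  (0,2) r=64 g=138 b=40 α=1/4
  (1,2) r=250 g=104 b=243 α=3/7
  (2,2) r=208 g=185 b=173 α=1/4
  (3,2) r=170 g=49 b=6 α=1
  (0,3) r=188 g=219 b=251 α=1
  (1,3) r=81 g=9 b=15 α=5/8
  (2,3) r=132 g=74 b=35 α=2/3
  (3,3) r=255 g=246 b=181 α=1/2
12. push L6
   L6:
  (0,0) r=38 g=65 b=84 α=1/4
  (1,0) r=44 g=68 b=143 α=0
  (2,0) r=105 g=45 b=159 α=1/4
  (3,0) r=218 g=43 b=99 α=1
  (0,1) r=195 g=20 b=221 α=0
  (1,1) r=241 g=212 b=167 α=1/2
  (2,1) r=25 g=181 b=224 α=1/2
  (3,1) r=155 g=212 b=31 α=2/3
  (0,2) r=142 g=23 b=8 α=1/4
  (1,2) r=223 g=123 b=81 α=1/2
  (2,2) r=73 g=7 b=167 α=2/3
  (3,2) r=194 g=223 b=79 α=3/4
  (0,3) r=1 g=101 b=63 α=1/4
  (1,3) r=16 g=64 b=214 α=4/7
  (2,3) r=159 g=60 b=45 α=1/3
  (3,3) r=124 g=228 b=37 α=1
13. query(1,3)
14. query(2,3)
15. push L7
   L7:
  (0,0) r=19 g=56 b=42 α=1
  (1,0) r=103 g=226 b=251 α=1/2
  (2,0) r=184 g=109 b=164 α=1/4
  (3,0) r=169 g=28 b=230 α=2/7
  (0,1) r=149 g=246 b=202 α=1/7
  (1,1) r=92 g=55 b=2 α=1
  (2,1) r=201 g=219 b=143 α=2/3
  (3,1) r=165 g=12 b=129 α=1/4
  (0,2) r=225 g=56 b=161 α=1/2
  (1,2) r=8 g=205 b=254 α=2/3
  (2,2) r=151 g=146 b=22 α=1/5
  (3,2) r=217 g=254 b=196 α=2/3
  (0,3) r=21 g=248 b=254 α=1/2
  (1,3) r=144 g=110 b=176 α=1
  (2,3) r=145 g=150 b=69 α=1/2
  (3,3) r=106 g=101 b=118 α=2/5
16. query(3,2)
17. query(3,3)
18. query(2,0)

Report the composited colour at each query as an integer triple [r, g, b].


at x=3,y=3 over L1,L2,L3:
+L1 (α=0) → [0, 0, 0]
+L2 (α=3/4) → [3, 144, 135/2]
+L3 (α=1/2) → [39/2, 172, 555/4]
→ [20, 172, 139]

(2,2) stack=L1,L2,L3,L4; from [0,0,0]:
after L1 α=3/8: [303/8, 309/4, 171/8]
after L2 α=1: [132, 52, 223]
after L3 α=2/7: [1126/7, 732/7, 1349/7]
after L4 α=1/2: [661/7, 1803/14, 2105/14]
= [94, 129, 150]

(3,3) stack=L1,L2,L3,L4; from [0,0,0]:
+L1 (α=0) → [0, 0, 0]
+L2 (α=3/4) → [3, 144, 135/2]
+L3 (α=1/2) → [39/2, 172, 555/4]
+L4 (α=1/5) → [36, 699/5, 708/5]
= [36, 140, 142]

query (3,0) [L1,L2,L3] — begin 0,0,0
after L1 α=3/5: [9, 621/5, 603/5]
after L2 α=2/3: [101, 237/5, 643/15]
after L3 α=4/5: [677/5, 2217/25, 8803/75]
→ [135, 89, 117]

at x=2,y=0 over L1,L2,L3:
+L1 (α=1/4) → [165/4, 15/4, 9/2]
+L2 (α=0) → [165/4, 15/4, 9/2]
+L3 (α=1/2) → [733/8, 335/8, 401/4]
rounded: [92, 42, 100]

query (1,3) [L1,L2,L3,L5,L6] — begin 0,0,0
L1 α=1: [45, 8, 31]
L2 α=0: [45, 8, 31]
L3 α=3/7: [96, 248/7, 559/7]
L5 α=5/8: [693/8, 1059/56, 1101/28]
L6 α=4/7: [2591/56, 17513/392, 27271/196]
= [46, 45, 139]

at x=2,y=3 over L1,L2,L3,L5,L6:
+L1 (α=1/2) → [15/2, 59/2, 89]
+L2 (α=5/7) → [75, 754/7, 463/7]
+L3 (α=1/2) → [113/2, 2287/14, 1387/14]
+L5 (α=2/3) → [641/6, 1453/14, 789/14]
+L6 (α=1/3) → [1118/9, 1873/21, 368/7]
rounded: [124, 89, 53]

(3,2) stack=L1,L2,L3,L5,L6,L7; from [0,0,0]:
+L1 (α=1/2) → [221/2, 95, 50]
+L2 (α=1/2) → [497/4, 95/2, 64]
+L3 (α=2/3) → [1697/12, 467/6, 118]
+L5 (α=1) → [170, 49, 6]
+L6 (α=3/4) → [188, 359/2, 243/4]
+L7 (α=2/3) → [622/3, 1375/6, 1811/12]
→ [207, 229, 151]

at x=3,y=3 over L1,L2,L3,L5,L6,L7:
L1 α=0: [0, 0, 0]
L2 α=3/4: [3, 144, 135/2]
L3 α=1/2: [39/2, 172, 555/4]
L5 α=1/2: [549/4, 209, 1279/8]
L6 α=1: [124, 228, 37]
L7 α=2/5: [584/5, 886/5, 347/5]
→ [117, 177, 69]

at x=2,y=0 over L1,L2,L3,L5,L6,L7:
after L1 α=1/4: [165/4, 15/4, 9/2]
after L2 α=0: [165/4, 15/4, 9/2]
after L3 α=1/2: [733/8, 335/8, 401/4]
after L5 α=3/4: [4333/32, 791/32, 3317/16]
after L6 α=1/4: [16359/128, 3813/128, 12495/64]
after L7 α=1/4: [72629/512, 25391/512, 47981/256]
rounded: [142, 50, 187]


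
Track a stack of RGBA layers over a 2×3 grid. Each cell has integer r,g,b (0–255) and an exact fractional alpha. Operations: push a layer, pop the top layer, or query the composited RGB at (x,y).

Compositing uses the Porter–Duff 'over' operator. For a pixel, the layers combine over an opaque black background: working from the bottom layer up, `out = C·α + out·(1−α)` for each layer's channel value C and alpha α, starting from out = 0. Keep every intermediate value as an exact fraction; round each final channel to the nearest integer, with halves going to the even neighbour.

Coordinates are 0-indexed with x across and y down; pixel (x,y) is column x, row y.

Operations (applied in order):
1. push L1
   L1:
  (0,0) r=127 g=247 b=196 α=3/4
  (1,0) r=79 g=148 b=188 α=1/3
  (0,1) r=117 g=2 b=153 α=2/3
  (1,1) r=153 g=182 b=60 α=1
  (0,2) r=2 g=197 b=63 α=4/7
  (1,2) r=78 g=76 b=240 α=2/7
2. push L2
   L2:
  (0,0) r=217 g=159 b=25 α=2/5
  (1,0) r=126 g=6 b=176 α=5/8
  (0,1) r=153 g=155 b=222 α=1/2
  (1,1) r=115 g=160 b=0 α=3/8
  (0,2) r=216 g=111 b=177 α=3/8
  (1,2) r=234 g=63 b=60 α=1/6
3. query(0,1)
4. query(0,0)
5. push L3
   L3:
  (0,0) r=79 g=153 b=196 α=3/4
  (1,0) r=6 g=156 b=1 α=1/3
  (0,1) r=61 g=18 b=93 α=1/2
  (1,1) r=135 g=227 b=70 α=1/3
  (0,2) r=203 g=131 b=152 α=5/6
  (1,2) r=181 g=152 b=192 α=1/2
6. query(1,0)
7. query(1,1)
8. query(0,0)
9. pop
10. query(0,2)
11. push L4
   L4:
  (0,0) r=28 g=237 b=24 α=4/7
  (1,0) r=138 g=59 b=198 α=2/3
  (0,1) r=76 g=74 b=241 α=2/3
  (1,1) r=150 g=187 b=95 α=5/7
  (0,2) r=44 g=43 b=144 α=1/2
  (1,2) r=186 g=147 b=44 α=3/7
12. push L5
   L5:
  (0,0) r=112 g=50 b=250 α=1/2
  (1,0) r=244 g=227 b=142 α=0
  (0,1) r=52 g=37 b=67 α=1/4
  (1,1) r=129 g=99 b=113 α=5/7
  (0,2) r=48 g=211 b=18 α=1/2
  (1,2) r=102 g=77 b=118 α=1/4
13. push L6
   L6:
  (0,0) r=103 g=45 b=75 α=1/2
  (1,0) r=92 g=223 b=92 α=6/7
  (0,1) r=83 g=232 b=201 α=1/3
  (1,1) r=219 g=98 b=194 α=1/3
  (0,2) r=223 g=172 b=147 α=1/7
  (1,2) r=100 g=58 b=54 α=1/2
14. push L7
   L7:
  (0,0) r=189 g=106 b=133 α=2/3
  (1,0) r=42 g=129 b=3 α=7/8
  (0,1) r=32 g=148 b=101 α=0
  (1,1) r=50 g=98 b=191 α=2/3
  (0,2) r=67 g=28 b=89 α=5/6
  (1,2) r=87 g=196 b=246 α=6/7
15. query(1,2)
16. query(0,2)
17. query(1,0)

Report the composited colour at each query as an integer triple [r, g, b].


query (0,1) [L1,L2] — begin 0,0,0
+L1 (α=2/3) → [78, 4/3, 102]
+L2 (α=1/2) → [231/2, 469/6, 162]
→ [116, 78, 162]

at x=0,y=0 over L1,L2:
+L1 (α=3/4) → [381/4, 741/4, 147]
+L2 (α=2/5) → [2879/20, 699/4, 491/5]
→ [144, 175, 98]

(1,0) stack=L1,L2,L3; from [0,0,0]:
L1 α=1/3: [79/3, 148/3, 188/3]
L2 α=5/8: [709/8, 89/4, 267/2]
L3 α=1/3: [733/12, 401/6, 268/3]
= [61, 67, 89]

(1,1) stack=L1,L2,L3; from [0,0,0]:
L1 α=1: [153, 182, 60]
L2 α=3/8: [555/4, 695/4, 75/2]
L3 α=1/3: [275/2, 383/2, 145/3]
→ [138, 192, 48]

(0,0) stack=L1,L2,L3; from [0,0,0]:
+L1 (α=3/4) → [381/4, 741/4, 147]
+L2 (α=2/5) → [2879/20, 699/4, 491/5]
+L3 (α=3/4) → [7619/80, 2535/16, 3431/20]
→ [95, 158, 172]

query (0,2) [L1,L2] — begin 0,0,0
L1 α=4/7: [8/7, 788/7, 36]
L2 α=3/8: [572/7, 6271/56, 711/8]
rounded: [82, 112, 89]

(1,2) stack=L1,L2,L4,L5,L6,L7; from [0,0,0]:
after L1 α=2/7: [156/7, 152/7, 480/7]
after L2 α=1/6: [403/7, 1201/42, 470/7]
after L4 α=3/7: [5518/49, 11663/147, 2804/49]
after L5 α=1/4: [5388/49, 3859/49, 7097/98]
after L6 α=1/2: [5144/49, 6701/98, 12389/196]
after L7 α=6/7: [30722/343, 121949/686, 301685/1372]
= [90, 178, 220]

at x=0,y=2 over L1,L2,L4,L5,L6,L7:
after L1 α=4/7: [8/7, 788/7, 36]
after L2 α=3/8: [572/7, 6271/56, 711/8]
after L4 α=1/2: [440/7, 8679/112, 1863/16]
after L5 α=1/2: [388/7, 32311/224, 2151/32]
after L6 α=1/7: [3889/49, 116197/784, 8805/112]
after L7 α=5/6: [3384/49, 75319/1568, 58645/672]
rounded: [69, 48, 87]

query (1,0) [L1,L2,L4,L5,L6,L7] — begin 0,0,0
+L1 (α=1/3) → [79/3, 148/3, 188/3]
+L2 (α=5/8) → [709/8, 89/4, 267/2]
+L4 (α=2/3) → [2917/24, 187/4, 353/2]
+L5 (α=0) → [2917/24, 187/4, 353/2]
+L6 (α=6/7) → [16165/168, 5539/28, 1457/14]
+L7 (α=7/8) → [65557/1344, 30823/224, 1751/112]
rounded: [49, 138, 16]


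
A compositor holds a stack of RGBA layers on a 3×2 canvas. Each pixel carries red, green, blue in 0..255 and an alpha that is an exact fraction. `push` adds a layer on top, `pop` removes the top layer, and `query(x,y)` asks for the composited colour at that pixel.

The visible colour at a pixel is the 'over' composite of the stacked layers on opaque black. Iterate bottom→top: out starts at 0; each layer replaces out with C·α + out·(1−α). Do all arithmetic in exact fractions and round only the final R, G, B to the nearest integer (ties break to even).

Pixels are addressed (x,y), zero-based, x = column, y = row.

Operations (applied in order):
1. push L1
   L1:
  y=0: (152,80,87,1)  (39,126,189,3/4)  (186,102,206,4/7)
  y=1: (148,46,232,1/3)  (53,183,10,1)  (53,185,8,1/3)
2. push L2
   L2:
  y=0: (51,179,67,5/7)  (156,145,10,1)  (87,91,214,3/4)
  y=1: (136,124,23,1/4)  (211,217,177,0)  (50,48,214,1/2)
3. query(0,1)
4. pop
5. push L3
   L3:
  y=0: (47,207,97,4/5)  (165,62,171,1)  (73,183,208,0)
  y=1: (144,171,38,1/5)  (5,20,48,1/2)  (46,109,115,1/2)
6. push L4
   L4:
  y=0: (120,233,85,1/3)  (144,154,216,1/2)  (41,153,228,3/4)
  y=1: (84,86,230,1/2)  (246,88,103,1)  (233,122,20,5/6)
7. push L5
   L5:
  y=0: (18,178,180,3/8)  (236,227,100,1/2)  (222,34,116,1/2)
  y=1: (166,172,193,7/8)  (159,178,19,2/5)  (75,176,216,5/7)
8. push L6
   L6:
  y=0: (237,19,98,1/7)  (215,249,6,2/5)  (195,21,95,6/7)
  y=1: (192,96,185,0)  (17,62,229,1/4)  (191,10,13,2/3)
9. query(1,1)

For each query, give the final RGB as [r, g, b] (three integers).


(0,1) stack=L1,L2; from [0,0,0]:
after L1 α=1/3: [148/3, 46/3, 232/3]
after L2 α=1/4: [71, 85/2, 255/4]
= [71, 42, 64]

(1,1) stack=L1,L3,L4,L5,L6; from [0,0,0]:
+L1 (α=1) → [53, 183, 10]
+L3 (α=1/2) → [29, 203/2, 29]
+L4 (α=1) → [246, 88, 103]
+L5 (α=2/5) → [1056/5, 124, 347/5]
+L6 (α=1/4) → [3253/20, 217/2, 1093/10]
= [163, 108, 109]


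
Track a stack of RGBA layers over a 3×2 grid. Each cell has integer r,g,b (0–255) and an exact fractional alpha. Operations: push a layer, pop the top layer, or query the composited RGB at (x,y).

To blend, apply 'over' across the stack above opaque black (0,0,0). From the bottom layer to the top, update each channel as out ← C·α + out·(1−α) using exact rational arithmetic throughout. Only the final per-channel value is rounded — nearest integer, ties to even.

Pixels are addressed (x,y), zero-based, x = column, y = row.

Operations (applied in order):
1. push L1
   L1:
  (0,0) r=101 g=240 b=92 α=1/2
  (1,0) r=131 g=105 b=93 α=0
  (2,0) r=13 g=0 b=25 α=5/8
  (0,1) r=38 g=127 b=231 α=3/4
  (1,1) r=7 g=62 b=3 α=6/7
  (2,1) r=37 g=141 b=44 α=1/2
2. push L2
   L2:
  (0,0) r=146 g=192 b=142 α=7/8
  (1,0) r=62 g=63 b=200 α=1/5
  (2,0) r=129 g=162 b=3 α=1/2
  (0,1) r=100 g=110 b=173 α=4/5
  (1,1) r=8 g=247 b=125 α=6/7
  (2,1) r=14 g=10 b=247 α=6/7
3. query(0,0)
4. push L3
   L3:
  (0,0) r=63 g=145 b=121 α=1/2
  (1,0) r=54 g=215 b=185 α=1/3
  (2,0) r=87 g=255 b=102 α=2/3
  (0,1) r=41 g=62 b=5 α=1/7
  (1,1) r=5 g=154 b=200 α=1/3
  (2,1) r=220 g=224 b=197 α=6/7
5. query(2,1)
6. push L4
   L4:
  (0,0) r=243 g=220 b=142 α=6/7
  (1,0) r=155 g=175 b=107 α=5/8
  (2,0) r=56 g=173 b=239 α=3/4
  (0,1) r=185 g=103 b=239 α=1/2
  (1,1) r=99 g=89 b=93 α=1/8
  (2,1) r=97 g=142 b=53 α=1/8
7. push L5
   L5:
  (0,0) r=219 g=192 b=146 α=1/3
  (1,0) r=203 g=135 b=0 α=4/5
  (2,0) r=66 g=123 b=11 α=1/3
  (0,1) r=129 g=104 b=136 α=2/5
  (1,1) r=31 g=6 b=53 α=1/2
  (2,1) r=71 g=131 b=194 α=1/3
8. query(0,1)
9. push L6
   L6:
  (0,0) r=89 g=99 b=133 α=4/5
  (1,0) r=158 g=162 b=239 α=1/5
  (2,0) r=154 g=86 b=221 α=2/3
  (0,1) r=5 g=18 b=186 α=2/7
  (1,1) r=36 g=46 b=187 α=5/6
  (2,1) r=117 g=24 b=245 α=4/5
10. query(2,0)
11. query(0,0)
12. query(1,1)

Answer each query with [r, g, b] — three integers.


(0,0) stack=L1,L2; from [0,0,0]:
L1 α=1/2: [101/2, 120, 46]
L2 α=7/8: [2145/16, 183, 130]
rounded: [134, 183, 130]

(2,1) stack=L1,L2,L3; from [0,0,0]:
after L1 α=1/2: [37/2, 141/2, 22]
after L2 α=6/7: [205/14, 261/14, 1504/7]
after L3 α=6/7: [18685/98, 19077/98, 9778/49]
→ [191, 195, 200]

(0,1) stack=L1,L2,L3,L4,L5; from [0,0,0]:
L1 α=3/4: [57/2, 381/4, 693/4]
L2 α=4/5: [857/10, 2141/20, 3461/20]
L3 α=1/7: [2776/35, 7043/70, 10433/70]
L4 α=1/2: [9251/70, 14253/140, 27163/140]
L5 α=2/5: [45813/350, 71879/700, 119569/700]
→ [131, 103, 171]

(2,0) stack=L1,L2,L3,L4,L5,L6; from [0,0,0]:
after L1 α=5/8: [65/8, 0, 125/8]
after L2 α=1/2: [1097/16, 81, 149/16]
after L3 α=2/3: [3881/48, 197, 3413/48]
after L4 α=3/4: [11945/192, 179, 37829/192]
after L5 α=1/3: [18281/288, 481/3, 38885/288]
after L6 α=2/3: [106985/864, 997/9, 166181/864]
rounded: [124, 111, 192]

at x=0,y=0 over L1,L2,L3,L4,L5,L6:
+L1 (α=1/2) → [101/2, 120, 46]
+L2 (α=7/8) → [2145/16, 183, 130]
+L3 (α=1/2) → [3153/32, 164, 251/2]
+L4 (α=6/7) → [49809/224, 212, 1955/14]
+L5 (α=1/3) → [24779/112, 616/3, 2977/21]
+L6 (α=4/5) → [64651/560, 1804/15, 14149/105]
→ [115, 120, 135]

query (1,1) [L1,L2,L3,L4,L5,L6] — begin 0,0,0
after L1 α=6/7: [6, 372/7, 18/7]
after L2 α=6/7: [54/7, 10746/49, 5268/49]
after L3 α=1/3: [143/21, 29038/147, 20336/147]
after L4 α=1/8: [55/3, 30907/168, 22289/168]
after L5 α=1/2: [74/3, 31915/336, 31193/336]
after L6 α=5/6: [307/9, 109195/2016, 345353/2016]
= [34, 54, 171]


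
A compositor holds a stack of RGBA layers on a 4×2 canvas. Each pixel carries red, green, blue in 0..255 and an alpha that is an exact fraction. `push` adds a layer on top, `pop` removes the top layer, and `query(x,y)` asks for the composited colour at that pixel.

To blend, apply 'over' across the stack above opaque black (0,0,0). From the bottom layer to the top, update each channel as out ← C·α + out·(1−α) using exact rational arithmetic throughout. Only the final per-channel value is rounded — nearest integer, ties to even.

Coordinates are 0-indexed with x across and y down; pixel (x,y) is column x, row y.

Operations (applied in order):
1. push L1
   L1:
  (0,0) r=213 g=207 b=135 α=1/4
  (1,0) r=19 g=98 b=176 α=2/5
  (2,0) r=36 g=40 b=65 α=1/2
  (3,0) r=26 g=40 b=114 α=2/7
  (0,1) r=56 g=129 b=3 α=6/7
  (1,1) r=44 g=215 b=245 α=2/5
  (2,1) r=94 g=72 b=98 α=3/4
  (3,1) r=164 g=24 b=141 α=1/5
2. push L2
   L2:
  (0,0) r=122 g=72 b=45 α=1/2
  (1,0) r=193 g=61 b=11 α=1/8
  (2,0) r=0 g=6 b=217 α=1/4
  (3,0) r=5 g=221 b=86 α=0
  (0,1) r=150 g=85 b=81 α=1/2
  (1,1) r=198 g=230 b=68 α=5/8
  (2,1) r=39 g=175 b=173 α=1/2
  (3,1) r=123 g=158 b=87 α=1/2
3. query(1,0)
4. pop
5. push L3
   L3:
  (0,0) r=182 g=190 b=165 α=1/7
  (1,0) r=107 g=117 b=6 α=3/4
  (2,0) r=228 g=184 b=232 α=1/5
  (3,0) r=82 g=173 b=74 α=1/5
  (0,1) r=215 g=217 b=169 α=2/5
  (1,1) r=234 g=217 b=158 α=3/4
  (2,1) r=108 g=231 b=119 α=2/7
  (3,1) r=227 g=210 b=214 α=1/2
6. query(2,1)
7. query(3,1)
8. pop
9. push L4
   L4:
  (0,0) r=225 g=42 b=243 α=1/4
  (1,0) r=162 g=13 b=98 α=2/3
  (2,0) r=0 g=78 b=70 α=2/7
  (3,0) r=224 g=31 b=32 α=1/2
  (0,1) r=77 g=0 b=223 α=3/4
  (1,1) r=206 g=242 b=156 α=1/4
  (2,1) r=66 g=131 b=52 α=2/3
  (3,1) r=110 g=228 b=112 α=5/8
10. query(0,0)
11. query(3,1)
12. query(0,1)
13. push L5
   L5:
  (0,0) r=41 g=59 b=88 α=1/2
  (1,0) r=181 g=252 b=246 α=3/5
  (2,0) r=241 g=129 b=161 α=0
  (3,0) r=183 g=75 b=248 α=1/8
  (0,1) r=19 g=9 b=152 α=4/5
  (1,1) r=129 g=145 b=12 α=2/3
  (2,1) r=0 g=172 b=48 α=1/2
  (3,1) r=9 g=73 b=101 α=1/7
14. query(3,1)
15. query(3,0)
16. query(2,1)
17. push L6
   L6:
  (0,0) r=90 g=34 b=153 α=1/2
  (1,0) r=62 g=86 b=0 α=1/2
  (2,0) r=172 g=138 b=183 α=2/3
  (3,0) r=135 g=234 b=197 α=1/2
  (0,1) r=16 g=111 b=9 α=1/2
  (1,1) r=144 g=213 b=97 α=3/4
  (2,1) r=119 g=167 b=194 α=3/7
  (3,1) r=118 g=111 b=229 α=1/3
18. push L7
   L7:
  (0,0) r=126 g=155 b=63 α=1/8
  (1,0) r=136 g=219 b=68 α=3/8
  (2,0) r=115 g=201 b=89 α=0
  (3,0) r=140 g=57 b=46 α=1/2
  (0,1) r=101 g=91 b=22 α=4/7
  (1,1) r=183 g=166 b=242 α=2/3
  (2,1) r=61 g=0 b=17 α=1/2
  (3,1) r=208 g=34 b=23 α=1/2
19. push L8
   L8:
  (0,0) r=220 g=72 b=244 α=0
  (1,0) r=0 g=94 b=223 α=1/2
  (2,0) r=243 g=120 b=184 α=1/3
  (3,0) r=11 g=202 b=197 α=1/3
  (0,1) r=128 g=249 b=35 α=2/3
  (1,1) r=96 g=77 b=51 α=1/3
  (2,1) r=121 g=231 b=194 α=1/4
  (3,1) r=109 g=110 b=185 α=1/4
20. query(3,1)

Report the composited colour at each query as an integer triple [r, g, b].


query (1,0) [L1,L2] — begin 0,0,0
+L1 (α=2/5) → [38/5, 196/5, 352/5]
+L2 (α=1/8) → [1231/40, 1677/40, 2519/40]
= [31, 42, 63]

(2,1) stack=L1,L3; from [0,0,0]:
after L1 α=3/4: [141/2, 54, 147/2]
after L3 α=2/7: [1137/14, 732/7, 173/2]
rounded: [81, 105, 86]

query (3,1) [L1,L3] — begin 0,0,0
+L1 (α=1/5) → [164/5, 24/5, 141/5]
+L3 (α=1/2) → [1299/10, 537/5, 1211/10]
= [130, 107, 121]

(0,0) stack=L1,L4; from [0,0,0]:
+L1 (α=1/4) → [213/4, 207/4, 135/4]
+L4 (α=1/4) → [1539/16, 789/16, 1377/16]
= [96, 49, 86]

(3,1) stack=L1,L4; from [0,0,0]:
after L1 α=1/5: [164/5, 24/5, 141/5]
after L4 α=5/8: [1621/20, 1443/10, 3223/40]
= [81, 144, 81]

at x=0,y=1 over L1,L4:
after L1 α=6/7: [48, 774/7, 18/7]
after L4 α=3/4: [279/4, 387/14, 4701/28]
= [70, 28, 168]

(3,1) stack=L1,L4,L5; from [0,0,0]:
L1 α=1/5: [164/5, 24/5, 141/5]
L4 α=5/8: [1621/20, 1443/10, 3223/40]
L5 α=1/7: [4953/70, 4694/35, 11689/140]
rounded: [71, 134, 83]

(3,0) stack=L1,L4,L5; from [0,0,0]:
after L1 α=2/7: [52/7, 80/7, 228/7]
after L4 α=1/2: [810/7, 297/14, 226/7]
after L5 α=1/8: [993/8, 447/16, 237/4]
→ [124, 28, 59]

at x=2,y=1 over L1,L4,L5:
after L1 α=3/4: [141/2, 54, 147/2]
after L4 α=2/3: [135/2, 316/3, 355/6]
after L5 α=1/2: [135/4, 416/3, 643/12]
→ [34, 139, 54]

(3,1) stack=L1,L4,L5,L6,L7,L8; from [0,0,0]:
L1 α=1/5: [164/5, 24/5, 141/5]
L4 α=5/8: [1621/20, 1443/10, 3223/40]
L5 α=1/7: [4953/70, 4694/35, 11689/140]
L6 α=1/3: [9083/105, 13273/105, 27719/210]
L7 α=1/2: [30923/210, 16843/210, 32549/420]
L8 α=1/4: [38553/280, 24543/280, 58449/560]
→ [138, 88, 104]


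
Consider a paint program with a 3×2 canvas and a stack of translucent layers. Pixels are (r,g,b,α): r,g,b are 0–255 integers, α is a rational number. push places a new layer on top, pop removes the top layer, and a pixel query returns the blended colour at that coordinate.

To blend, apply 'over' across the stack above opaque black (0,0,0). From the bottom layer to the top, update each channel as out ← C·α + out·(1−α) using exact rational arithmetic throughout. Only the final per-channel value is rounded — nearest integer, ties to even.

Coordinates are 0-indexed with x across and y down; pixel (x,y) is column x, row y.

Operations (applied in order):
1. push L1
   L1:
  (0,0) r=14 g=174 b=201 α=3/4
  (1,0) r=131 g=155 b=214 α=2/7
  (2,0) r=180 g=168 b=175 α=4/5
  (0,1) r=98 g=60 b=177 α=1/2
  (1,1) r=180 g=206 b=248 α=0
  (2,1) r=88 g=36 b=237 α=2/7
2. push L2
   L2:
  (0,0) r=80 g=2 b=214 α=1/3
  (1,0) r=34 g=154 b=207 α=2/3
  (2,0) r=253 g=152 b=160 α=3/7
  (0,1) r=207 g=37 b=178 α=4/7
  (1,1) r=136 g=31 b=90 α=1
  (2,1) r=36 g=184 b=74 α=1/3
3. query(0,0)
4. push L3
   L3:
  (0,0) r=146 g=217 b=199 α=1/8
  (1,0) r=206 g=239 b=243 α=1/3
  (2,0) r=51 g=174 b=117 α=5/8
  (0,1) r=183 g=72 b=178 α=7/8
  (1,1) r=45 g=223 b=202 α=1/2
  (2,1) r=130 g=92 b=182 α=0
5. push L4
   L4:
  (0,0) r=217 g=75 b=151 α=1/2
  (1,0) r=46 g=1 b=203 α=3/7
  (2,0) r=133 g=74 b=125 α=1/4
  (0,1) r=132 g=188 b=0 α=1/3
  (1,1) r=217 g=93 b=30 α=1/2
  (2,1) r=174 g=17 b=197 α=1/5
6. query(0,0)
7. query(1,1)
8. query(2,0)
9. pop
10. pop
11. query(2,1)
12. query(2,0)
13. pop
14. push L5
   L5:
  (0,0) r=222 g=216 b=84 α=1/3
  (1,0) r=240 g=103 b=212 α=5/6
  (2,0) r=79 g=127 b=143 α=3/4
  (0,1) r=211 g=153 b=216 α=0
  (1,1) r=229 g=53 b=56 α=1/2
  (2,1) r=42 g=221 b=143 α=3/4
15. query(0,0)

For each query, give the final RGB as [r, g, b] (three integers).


(0,0) stack=L1,L2; from [0,0,0]:
L1 α=3/4: [21/2, 261/2, 603/4]
L2 α=1/3: [101/3, 263/3, 1031/6]
= [34, 88, 172]

query (0,0) [L1,L2,L3,L4] — begin 0,0,0
+L1 (α=3/4) → [21/2, 261/2, 603/4]
+L2 (α=1/3) → [101/3, 263/3, 1031/6]
+L3 (α=1/8) → [1145/24, 623/6, 8411/48]
+L4 (α=1/2) → [6353/48, 1073/12, 15659/96]
→ [132, 89, 163]

query (1,1) [L1,L2,L3,L4] — begin 0,0,0
after L1 α=0: [0, 0, 0]
after L2 α=1: [136, 31, 90]
after L3 α=1/2: [181/2, 127, 146]
after L4 α=1/2: [615/4, 110, 88]
rounded: [154, 110, 88]

(2,0) stack=L1,L2,L3,L4; from [0,0,0]:
L1 α=4/5: [144, 672/5, 140]
L2 α=3/7: [1335/7, 4968/35, 1040/7]
L3 α=5/8: [2895/28, 22677/140, 7215/56]
L4 α=1/4: [12409/112, 78391/560, 28645/224]
→ [111, 140, 128]

query (2,1) [L1,L2] — begin 0,0,0
+L1 (α=2/7) → [176/7, 72/7, 474/7]
+L2 (α=1/3) → [604/21, 1432/21, 1466/21]
= [29, 68, 70]

(2,0) stack=L1,L2; from [0,0,0]:
+L1 (α=4/5) → [144, 672/5, 140]
+L2 (α=3/7) → [1335/7, 4968/35, 1040/7]
= [191, 142, 149]

(0,0) stack=L1,L5; from [0,0,0]:
+L1 (α=3/4) → [21/2, 261/2, 603/4]
+L5 (α=1/3) → [81, 159, 257/2]
= [81, 159, 128]


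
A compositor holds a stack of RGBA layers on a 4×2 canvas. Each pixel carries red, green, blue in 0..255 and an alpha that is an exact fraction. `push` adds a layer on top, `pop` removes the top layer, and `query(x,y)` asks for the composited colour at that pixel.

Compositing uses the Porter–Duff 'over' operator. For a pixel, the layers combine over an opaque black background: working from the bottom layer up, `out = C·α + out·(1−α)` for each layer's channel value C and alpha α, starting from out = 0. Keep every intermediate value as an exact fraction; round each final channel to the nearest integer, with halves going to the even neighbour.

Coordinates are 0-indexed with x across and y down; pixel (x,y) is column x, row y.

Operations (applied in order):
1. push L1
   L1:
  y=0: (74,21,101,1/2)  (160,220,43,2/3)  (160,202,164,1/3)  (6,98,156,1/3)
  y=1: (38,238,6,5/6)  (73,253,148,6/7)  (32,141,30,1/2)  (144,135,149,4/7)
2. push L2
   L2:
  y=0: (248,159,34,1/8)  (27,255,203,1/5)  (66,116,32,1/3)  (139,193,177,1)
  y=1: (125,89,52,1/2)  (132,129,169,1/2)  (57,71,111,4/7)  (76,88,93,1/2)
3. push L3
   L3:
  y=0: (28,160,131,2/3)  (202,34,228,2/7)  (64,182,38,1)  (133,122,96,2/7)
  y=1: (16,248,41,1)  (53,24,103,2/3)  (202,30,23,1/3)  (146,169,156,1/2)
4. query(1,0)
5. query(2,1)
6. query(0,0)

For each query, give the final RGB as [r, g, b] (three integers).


(1,0) stack=L1,L2,L3; from [0,0,0]:
+L1 (α=2/3) → [320/3, 440/3, 86/3]
+L2 (α=1/5) → [1361/15, 505/3, 953/15]
+L3 (α=2/7) → [2573/21, 2729/21, 2321/21]
= [123, 130, 111]

at x=2,y=1 over L1,L2,L3:
+L1 (α=1/2) → [16, 141/2, 15]
+L2 (α=4/7) → [276/7, 991/14, 489/7]
+L3 (α=1/3) → [1966/21, 1201/21, 1139/21]
→ [94, 57, 54]

query (0,0) [L1,L2,L3] — begin 0,0,0
after L1 α=1/2: [37, 21/2, 101/2]
after L2 α=1/8: [507/8, 465/16, 775/16]
after L3 α=2/3: [955/24, 5585/48, 4967/48]
= [40, 116, 103]
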